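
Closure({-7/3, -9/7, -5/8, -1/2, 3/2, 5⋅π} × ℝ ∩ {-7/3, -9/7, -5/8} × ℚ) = {-7/3, -9/7, -5/8} × ℝ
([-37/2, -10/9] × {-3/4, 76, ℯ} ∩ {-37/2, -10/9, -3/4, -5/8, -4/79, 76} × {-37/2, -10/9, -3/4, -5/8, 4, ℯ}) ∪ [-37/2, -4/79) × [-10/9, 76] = [-37/2, -4/79) × [-10/9, 76]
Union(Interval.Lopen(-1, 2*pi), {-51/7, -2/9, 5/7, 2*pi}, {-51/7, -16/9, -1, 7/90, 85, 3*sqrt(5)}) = Union({-51/7, -16/9, 85, 3*sqrt(5)}, Interval(-1, 2*pi))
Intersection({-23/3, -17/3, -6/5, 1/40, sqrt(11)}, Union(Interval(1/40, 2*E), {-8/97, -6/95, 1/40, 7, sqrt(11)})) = {1/40, sqrt(11)}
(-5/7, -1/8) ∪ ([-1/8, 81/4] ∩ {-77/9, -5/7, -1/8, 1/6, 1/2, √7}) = (-5/7, -1/8] ∪ {1/6, 1/2, √7}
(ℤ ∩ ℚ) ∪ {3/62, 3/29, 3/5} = ℤ ∪ {3/62, 3/29, 3/5}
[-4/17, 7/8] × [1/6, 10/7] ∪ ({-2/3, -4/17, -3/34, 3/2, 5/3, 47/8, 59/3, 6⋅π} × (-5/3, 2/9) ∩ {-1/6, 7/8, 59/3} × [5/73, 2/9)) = ({59/3} × [5/73, 2/9)) ∪ ([-4/17, 7/8] × [1/6, 10/7])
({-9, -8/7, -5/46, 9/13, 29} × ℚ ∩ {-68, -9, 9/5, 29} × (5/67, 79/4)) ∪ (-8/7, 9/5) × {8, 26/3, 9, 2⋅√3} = ({-9, 29} × (ℚ ∩ (5/67, 79/4))) ∪ ((-8/7, 9/5) × {8, 26/3, 9, 2⋅√3})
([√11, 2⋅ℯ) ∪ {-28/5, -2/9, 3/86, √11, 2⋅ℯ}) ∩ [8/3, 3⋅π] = [√11, 2⋅ℯ]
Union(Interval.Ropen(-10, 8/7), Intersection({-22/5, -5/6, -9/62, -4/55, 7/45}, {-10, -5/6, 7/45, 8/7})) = Interval.Ropen(-10, 8/7)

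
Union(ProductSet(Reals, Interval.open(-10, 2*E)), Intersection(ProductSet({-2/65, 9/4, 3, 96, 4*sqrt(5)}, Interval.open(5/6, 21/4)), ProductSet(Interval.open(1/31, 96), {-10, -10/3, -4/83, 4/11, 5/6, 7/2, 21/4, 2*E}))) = ProductSet(Reals, Interval.open(-10, 2*E))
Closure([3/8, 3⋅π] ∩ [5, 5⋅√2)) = [5, 5⋅√2]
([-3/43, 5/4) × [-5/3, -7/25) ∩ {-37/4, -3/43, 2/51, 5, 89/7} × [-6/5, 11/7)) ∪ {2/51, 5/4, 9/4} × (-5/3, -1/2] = ({-3/43, 2/51} × [-6/5, -7/25)) ∪ ({2/51, 5/4, 9/4} × (-5/3, -1/2])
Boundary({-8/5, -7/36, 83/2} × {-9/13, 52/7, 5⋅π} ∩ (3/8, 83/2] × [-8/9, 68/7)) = {83/2} × {-9/13, 52/7}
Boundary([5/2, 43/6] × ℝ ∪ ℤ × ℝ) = ({5/2, 43/6} ∪ (ℤ \ (5/2, 43/6))) × ℝ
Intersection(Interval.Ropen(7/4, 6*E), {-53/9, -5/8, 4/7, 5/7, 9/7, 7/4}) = {7/4}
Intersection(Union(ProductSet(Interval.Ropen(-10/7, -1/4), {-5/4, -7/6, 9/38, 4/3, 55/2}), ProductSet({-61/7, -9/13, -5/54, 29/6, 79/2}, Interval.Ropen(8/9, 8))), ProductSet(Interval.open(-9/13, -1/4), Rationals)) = ProductSet(Interval.open(-9/13, -1/4), {-5/4, -7/6, 9/38, 4/3, 55/2})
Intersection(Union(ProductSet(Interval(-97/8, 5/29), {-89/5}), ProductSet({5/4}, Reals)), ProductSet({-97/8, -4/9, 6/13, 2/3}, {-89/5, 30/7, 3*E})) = ProductSet({-97/8, -4/9}, {-89/5})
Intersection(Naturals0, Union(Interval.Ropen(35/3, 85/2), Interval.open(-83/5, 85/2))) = Range(0, 43, 1)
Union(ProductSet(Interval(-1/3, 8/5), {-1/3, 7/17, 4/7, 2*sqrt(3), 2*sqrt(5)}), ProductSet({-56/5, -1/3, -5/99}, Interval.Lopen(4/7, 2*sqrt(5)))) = Union(ProductSet({-56/5, -1/3, -5/99}, Interval.Lopen(4/7, 2*sqrt(5))), ProductSet(Interval(-1/3, 8/5), {-1/3, 7/17, 4/7, 2*sqrt(3), 2*sqrt(5)}))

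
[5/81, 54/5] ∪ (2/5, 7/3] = [5/81, 54/5]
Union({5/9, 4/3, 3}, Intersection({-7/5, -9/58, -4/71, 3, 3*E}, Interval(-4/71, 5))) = {-4/71, 5/9, 4/3, 3}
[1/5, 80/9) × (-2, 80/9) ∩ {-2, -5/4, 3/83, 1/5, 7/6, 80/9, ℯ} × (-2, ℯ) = {1/5, 7/6, ℯ} × (-2, ℯ)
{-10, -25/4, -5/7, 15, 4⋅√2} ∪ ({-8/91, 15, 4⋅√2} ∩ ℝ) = {-10, -25/4, -5/7, -8/91, 15, 4⋅√2}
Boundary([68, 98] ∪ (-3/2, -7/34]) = {-3/2, -7/34, 68, 98}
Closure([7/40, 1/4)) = [7/40, 1/4]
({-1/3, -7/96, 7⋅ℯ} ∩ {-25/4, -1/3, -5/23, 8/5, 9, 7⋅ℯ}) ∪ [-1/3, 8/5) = [-1/3, 8/5) ∪ {7⋅ℯ}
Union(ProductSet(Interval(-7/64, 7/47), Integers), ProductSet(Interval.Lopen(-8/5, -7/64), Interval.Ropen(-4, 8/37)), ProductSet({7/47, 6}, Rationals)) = Union(ProductSet({7/47, 6}, Rationals), ProductSet(Interval.Lopen(-8/5, -7/64), Interval.Ropen(-4, 8/37)), ProductSet(Interval(-7/64, 7/47), Integers))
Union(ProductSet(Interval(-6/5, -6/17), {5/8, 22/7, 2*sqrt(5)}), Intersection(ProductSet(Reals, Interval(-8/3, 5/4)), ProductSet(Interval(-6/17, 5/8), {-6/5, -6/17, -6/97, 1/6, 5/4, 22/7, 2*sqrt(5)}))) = Union(ProductSet(Interval(-6/5, -6/17), {5/8, 22/7, 2*sqrt(5)}), ProductSet(Interval(-6/17, 5/8), {-6/5, -6/17, -6/97, 1/6, 5/4}))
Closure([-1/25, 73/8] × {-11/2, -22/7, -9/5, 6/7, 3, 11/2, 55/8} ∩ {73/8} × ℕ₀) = {73/8} × {3}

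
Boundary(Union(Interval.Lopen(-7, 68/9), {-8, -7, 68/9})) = {-8, -7, 68/9}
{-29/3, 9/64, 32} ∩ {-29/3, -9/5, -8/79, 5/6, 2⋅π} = {-29/3}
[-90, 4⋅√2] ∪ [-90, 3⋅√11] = [-90, 3⋅√11]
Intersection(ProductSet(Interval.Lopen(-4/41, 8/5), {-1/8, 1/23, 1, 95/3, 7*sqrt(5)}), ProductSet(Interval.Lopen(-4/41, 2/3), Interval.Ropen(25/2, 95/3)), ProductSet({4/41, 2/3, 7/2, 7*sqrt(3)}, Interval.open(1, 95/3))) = ProductSet({4/41, 2/3}, {7*sqrt(5)})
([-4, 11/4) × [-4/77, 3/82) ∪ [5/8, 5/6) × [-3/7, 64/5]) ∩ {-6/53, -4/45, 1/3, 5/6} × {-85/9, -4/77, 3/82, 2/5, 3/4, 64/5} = {-6/53, -4/45, 1/3, 5/6} × {-4/77}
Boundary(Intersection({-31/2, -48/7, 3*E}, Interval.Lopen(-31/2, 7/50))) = {-48/7}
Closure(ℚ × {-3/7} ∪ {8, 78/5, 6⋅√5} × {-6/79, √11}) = (ℝ × {-3/7}) ∪ ({8, 78/5, 6⋅√5} × {-6/79, √11})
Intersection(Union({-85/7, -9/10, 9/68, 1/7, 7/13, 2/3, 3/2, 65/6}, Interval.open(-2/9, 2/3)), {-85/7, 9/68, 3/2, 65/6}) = {-85/7, 9/68, 3/2, 65/6}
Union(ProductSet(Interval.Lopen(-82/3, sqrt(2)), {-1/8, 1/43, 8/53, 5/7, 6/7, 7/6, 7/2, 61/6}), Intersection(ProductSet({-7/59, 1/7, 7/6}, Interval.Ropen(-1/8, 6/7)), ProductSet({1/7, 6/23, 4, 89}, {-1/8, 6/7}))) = ProductSet(Interval.Lopen(-82/3, sqrt(2)), {-1/8, 1/43, 8/53, 5/7, 6/7, 7/6, 7/2, 61/6})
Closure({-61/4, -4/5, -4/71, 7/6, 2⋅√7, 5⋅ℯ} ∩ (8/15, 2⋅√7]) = {7/6, 2⋅√7}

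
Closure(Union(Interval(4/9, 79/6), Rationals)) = Union(Interval(-oo, oo), Rationals)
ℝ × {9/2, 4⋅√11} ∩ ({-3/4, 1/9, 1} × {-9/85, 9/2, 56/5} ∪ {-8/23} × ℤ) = {-3/4, 1/9, 1} × {9/2}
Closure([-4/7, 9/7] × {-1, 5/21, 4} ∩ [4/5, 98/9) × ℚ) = [4/5, 9/7] × {-1, 5/21, 4}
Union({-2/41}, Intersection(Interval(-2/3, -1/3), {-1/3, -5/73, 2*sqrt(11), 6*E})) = {-1/3, -2/41}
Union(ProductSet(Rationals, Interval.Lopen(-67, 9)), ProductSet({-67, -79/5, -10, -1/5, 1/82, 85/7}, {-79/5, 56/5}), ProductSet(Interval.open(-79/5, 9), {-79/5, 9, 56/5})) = Union(ProductSet({-67, -79/5, -10, -1/5, 1/82, 85/7}, {-79/5, 56/5}), ProductSet(Interval.open(-79/5, 9), {-79/5, 9, 56/5}), ProductSet(Rationals, Interval.Lopen(-67, 9)))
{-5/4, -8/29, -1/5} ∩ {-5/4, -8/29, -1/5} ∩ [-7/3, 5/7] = {-5/4, -8/29, -1/5}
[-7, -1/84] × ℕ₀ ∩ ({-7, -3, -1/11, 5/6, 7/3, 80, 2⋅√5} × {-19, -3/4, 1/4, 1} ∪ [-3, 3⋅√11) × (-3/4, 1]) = ({-7, -3, -1/11} × {1}) ∪ ([-3, -1/84] × {0, 1})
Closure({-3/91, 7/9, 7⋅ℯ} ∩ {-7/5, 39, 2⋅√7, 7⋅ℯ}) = {7⋅ℯ}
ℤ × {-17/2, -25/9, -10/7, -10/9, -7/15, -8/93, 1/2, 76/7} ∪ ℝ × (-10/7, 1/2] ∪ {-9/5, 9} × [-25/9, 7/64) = (ℝ × (-10/7, 1/2]) ∪ ({-9/5, 9} × [-25/9, 7/64)) ∪ (ℤ × {-17/2, -25/9, -10/7, -10/9, -7/15, -8/93, 1/2, 76/7})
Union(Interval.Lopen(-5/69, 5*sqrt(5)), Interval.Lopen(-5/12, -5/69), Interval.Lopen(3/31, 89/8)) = Interval.Lopen(-5/12, 5*sqrt(5))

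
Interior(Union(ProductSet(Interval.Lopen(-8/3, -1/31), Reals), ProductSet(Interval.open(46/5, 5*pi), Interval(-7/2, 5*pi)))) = Union(ProductSet(Interval.open(-8/3, -1/31), Reals), ProductSet(Interval.open(46/5, 5*pi), Interval.open(-7/2, 5*pi)))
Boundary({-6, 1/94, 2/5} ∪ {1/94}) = {-6, 1/94, 2/5}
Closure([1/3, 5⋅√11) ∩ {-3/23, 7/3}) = {7/3}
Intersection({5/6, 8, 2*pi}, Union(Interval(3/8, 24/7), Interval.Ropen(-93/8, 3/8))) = {5/6}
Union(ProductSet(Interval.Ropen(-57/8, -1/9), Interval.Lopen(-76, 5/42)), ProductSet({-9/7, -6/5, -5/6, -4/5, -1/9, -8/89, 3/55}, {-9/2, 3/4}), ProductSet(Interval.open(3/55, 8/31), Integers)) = Union(ProductSet({-9/7, -6/5, -5/6, -4/5, -1/9, -8/89, 3/55}, {-9/2, 3/4}), ProductSet(Interval.Ropen(-57/8, -1/9), Interval.Lopen(-76, 5/42)), ProductSet(Interval.open(3/55, 8/31), Integers))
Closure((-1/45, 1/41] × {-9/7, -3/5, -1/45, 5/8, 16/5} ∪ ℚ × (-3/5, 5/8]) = (ℝ × [-3/5, 5/8]) ∪ ([-1/45, 1/41] × {-9/7, -3/5, -1/45, 5/8, 16/5})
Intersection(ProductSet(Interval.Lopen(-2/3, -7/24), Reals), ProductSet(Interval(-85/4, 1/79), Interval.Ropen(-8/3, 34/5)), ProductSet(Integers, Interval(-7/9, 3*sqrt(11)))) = EmptySet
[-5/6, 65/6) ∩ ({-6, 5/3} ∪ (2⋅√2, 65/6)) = {5/3} ∪ (2⋅√2, 65/6)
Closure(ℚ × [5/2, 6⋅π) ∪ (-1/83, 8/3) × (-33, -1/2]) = ({-1/83, 8/3} × [-33, -1/2]) ∪ ([-1/83, 8/3] × {-33, -1/2}) ∪ (ℝ × [5/2, 6⋅π]) ∪ ((-1/83, 8/3) × (-33, -1/2])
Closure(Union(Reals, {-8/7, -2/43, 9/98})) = Reals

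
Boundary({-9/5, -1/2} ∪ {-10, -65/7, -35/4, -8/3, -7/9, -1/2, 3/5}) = {-10, -65/7, -35/4, -8/3, -9/5, -7/9, -1/2, 3/5}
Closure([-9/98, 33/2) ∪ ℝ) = (-∞, ∞)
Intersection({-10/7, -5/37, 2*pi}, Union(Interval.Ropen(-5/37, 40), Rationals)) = {-10/7, -5/37, 2*pi}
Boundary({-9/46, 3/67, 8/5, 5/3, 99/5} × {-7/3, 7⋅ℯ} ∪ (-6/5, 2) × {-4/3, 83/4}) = ([-6/5, 2] × {-4/3, 83/4}) ∪ ({-9/46, 3/67, 8/5, 5/3, 99/5} × {-7/3, 7⋅ℯ})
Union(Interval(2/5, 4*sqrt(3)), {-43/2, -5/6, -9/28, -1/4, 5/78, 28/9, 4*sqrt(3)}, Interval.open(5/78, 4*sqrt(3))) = Union({-43/2, -5/6, -9/28, -1/4}, Interval(5/78, 4*sqrt(3)))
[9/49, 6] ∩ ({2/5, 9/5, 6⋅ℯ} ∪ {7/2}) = {2/5, 9/5, 7/2}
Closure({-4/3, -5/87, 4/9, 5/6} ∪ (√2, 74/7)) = {-4/3, -5/87, 4/9, 5/6} ∪ [√2, 74/7]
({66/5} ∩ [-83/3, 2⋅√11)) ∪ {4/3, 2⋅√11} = {4/3, 2⋅√11}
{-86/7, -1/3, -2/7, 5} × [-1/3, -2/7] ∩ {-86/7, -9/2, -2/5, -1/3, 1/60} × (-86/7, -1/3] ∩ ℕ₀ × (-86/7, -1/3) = ∅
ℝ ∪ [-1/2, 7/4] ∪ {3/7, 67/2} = (-∞, ∞)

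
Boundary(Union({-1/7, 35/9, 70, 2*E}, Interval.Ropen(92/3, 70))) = {-1/7, 35/9, 92/3, 70, 2*E}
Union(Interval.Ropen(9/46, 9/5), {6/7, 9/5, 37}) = Union({37}, Interval(9/46, 9/5))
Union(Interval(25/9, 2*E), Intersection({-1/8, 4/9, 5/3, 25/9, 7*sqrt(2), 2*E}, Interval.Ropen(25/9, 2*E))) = Interval(25/9, 2*E)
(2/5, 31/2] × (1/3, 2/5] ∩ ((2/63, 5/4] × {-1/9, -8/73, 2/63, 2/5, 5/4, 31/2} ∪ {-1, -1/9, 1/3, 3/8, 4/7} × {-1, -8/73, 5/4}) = (2/5, 5/4] × {2/5}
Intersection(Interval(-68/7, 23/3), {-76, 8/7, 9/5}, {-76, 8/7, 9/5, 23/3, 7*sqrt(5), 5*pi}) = {8/7, 9/5}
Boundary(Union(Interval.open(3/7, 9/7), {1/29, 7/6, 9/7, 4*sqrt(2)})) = {1/29, 3/7, 9/7, 4*sqrt(2)}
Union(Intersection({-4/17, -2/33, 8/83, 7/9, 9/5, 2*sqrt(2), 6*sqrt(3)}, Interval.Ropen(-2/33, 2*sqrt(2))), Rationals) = Rationals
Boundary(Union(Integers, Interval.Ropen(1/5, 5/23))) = Union(Complement(Integers, Interval.open(1/5, 5/23)), {1/5, 5/23})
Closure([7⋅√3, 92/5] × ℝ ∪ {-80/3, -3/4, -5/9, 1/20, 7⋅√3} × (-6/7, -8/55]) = ([7⋅√3, 92/5] × ℝ) ∪ ({-80/3, -3/4, -5/9, 1/20, 7⋅√3} × [-6/7, -8/55])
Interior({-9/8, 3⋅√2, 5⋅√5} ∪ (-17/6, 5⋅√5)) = (-17/6, 5⋅√5)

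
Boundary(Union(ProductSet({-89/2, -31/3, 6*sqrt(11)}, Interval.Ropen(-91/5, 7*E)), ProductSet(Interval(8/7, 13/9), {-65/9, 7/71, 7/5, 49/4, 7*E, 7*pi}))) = Union(ProductSet({-89/2, -31/3, 6*sqrt(11)}, Interval(-91/5, 7*E)), ProductSet(Interval(8/7, 13/9), {-65/9, 7/71, 7/5, 49/4, 7*E, 7*pi}))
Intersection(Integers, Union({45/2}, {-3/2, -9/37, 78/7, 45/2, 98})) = {98}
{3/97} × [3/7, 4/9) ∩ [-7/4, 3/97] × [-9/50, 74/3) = {3/97} × [3/7, 4/9)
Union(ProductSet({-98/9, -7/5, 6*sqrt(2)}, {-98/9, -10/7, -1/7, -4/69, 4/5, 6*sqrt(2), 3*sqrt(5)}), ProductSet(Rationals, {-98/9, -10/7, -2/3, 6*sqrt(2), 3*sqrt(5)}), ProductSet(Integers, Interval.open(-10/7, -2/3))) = Union(ProductSet({-98/9, -7/5, 6*sqrt(2)}, {-98/9, -10/7, -1/7, -4/69, 4/5, 6*sqrt(2), 3*sqrt(5)}), ProductSet(Integers, Interval.open(-10/7, -2/3)), ProductSet(Rationals, {-98/9, -10/7, -2/3, 6*sqrt(2), 3*sqrt(5)}))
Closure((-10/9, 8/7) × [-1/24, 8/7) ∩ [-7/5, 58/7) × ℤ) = [-10/9, 8/7] × {0, 1}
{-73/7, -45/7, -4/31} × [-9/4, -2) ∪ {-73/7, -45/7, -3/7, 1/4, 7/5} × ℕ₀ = ({-73/7, -45/7, -3/7, 1/4, 7/5} × ℕ₀) ∪ ({-73/7, -45/7, -4/31} × [-9/4, -2))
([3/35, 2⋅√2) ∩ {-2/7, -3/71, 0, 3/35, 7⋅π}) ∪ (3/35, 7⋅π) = [3/35, 7⋅π)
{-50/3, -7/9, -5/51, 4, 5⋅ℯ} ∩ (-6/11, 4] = {-5/51, 4}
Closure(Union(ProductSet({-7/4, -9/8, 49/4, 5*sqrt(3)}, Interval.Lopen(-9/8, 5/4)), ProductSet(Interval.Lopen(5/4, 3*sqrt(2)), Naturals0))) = Union(ProductSet({-7/4, -9/8, 49/4, 5*sqrt(3)}, Interval(-9/8, 5/4)), ProductSet(Interval(5/4, 3*sqrt(2)), Naturals0))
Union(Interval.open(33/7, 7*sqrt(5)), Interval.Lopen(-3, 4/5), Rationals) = Union(Interval(-3, 4/5), Interval.Ropen(33/7, 7*sqrt(5)), Rationals)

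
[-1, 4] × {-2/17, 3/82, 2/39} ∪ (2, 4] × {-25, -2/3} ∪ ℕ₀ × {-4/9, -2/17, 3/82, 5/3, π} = (ℕ₀ × {-4/9, -2/17, 3/82, 5/3, π}) ∪ ((2, 4] × {-25, -2/3}) ∪ ([-1, 4] × {-2/17, 3/82, 2/39})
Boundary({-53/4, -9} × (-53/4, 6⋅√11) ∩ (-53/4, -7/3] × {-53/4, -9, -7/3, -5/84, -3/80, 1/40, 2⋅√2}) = {-9} × {-9, -7/3, -5/84, -3/80, 1/40, 2⋅√2}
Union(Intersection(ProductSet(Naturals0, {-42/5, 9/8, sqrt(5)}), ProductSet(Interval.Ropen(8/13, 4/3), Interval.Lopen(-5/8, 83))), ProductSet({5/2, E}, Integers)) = Union(ProductSet({5/2, E}, Integers), ProductSet(Range(1, 2, 1), {9/8, sqrt(5)}))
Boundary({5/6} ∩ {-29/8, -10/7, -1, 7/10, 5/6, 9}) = {5/6}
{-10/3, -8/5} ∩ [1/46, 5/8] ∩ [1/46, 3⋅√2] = ∅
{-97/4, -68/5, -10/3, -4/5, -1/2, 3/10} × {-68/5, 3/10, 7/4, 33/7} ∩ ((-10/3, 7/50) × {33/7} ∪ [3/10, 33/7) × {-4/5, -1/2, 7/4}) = ({3/10} × {7/4}) ∪ ({-4/5, -1/2} × {33/7})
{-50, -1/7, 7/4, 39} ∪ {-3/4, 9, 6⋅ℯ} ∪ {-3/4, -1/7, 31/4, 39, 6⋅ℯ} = {-50, -3/4, -1/7, 7/4, 31/4, 9, 39, 6⋅ℯ}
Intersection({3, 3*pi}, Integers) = {3}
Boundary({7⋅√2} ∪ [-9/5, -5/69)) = {-9/5, -5/69, 7⋅√2}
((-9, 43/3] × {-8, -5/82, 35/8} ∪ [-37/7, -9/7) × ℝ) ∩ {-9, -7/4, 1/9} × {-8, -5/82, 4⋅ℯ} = ({-7/4, 1/9} × {-8, -5/82}) ∪ ({-7/4} × {-8, -5/82, 4⋅ℯ})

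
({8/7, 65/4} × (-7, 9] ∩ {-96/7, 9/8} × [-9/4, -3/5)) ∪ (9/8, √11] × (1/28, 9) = (9/8, √11] × (1/28, 9)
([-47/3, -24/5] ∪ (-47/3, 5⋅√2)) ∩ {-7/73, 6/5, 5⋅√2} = {-7/73, 6/5}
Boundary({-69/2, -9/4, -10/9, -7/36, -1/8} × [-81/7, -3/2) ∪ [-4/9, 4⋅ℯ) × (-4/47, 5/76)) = ({-4/9, 4⋅ℯ} × [-4/47, 5/76]) ∪ ([-4/9, 4⋅ℯ] × {-4/47, 5/76}) ∪ ({-69/2, -9/4, -10/9, -7/36, -1/8} × [-81/7, -3/2])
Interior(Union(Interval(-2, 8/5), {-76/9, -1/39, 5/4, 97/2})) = Interval.open(-2, 8/5)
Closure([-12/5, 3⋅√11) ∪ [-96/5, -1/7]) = [-96/5, 3⋅√11]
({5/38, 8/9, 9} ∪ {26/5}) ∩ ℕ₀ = {9}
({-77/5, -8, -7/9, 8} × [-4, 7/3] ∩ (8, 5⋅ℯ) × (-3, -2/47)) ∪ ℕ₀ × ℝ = ℕ₀ × ℝ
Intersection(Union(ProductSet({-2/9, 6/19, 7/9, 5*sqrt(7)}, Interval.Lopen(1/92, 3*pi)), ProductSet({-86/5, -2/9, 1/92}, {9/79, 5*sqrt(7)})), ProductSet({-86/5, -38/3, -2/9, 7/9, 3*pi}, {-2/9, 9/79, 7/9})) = Union(ProductSet({-86/5, -2/9}, {9/79}), ProductSet({-2/9, 7/9}, {9/79, 7/9}))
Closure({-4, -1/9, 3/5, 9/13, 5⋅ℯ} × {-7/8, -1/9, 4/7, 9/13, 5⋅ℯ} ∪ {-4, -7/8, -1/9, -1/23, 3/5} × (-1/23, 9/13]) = ({-4, -7/8, -1/9, -1/23, 3/5} × [-1/23, 9/13]) ∪ ({-4, -1/9, 3/5, 9/13, 5⋅ℯ} × {-7/8, -1/9, 4/7, 9/13, 5⋅ℯ})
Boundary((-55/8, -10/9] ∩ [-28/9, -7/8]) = {-28/9, -10/9}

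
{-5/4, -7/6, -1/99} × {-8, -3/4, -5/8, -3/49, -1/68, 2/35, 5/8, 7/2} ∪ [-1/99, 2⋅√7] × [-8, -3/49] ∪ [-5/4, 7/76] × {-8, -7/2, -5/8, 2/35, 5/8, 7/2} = ([-5/4, 7/76] × {-8, -7/2, -5/8, 2/35, 5/8, 7/2}) ∪ ({-5/4, -7/6, -1/99} × {-8, -3/4, -5/8, -3/49, -1/68, 2/35, 5/8, 7/2}) ∪ ([-1/99, 2⋅√7] × [-8, -3/49])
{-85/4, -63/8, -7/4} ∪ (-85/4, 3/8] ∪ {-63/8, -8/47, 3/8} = [-85/4, 3/8]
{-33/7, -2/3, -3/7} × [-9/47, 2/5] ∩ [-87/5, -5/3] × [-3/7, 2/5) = {-33/7} × [-9/47, 2/5)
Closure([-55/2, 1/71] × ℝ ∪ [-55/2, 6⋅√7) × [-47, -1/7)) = ([-55/2, 1/71] × ℝ) ∪ ({-55/2, 6⋅√7} × [-47, -1/7]) ∪ ([-55/2, 6⋅√7) × [-47, -1/7)) ∪ (({-55/2} ∪ [1/71, 6⋅√7]) × {-47, -1/7})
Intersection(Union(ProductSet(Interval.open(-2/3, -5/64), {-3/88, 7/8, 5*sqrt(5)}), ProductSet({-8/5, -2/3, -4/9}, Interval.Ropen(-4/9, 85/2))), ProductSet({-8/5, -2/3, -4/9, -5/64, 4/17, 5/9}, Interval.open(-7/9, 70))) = ProductSet({-8/5, -2/3, -4/9}, Interval.Ropen(-4/9, 85/2))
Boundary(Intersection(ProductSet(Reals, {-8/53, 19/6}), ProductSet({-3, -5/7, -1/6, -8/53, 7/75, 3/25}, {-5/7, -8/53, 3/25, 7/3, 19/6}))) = ProductSet({-3, -5/7, -1/6, -8/53, 7/75, 3/25}, {-8/53, 19/6})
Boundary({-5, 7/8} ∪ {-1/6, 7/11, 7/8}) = {-5, -1/6, 7/11, 7/8}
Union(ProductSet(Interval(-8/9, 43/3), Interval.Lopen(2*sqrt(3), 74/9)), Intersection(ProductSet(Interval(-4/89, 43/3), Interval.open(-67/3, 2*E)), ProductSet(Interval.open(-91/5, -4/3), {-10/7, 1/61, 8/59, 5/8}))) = ProductSet(Interval(-8/9, 43/3), Interval.Lopen(2*sqrt(3), 74/9))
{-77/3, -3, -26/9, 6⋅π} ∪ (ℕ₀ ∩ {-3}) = {-77/3, -3, -26/9, 6⋅π}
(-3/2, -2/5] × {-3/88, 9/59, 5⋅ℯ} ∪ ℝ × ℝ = ℝ × ℝ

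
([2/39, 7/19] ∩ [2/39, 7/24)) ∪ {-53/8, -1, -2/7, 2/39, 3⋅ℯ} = {-53/8, -1, -2/7, 3⋅ℯ} ∪ [2/39, 7/24)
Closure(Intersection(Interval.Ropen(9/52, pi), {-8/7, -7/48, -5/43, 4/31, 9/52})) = {9/52}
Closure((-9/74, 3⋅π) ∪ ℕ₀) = [-9/74, 3⋅π] ∪ ℕ₀ ∪ (ℕ₀ \ (-9/74, 3⋅π))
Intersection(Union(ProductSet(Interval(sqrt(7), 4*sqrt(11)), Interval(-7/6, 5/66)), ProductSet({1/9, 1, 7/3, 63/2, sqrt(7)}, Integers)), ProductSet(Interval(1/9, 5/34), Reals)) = ProductSet({1/9}, Integers)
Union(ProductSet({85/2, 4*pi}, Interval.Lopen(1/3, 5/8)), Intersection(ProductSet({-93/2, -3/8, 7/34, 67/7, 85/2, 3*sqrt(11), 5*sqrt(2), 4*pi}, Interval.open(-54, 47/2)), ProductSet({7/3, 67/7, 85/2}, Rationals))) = Union(ProductSet({67/7, 85/2}, Intersection(Interval.open(-54, 47/2), Rationals)), ProductSet({85/2, 4*pi}, Interval.Lopen(1/3, 5/8)))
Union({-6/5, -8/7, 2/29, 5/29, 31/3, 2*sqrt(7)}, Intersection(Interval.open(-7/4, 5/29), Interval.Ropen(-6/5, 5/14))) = Union({31/3, 2*sqrt(7)}, Interval(-6/5, 5/29))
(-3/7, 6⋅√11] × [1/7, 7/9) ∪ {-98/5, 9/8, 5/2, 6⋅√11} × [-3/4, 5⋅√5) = ((-3/7, 6⋅√11] × [1/7, 7/9)) ∪ ({-98/5, 9/8, 5/2, 6⋅√11} × [-3/4, 5⋅√5))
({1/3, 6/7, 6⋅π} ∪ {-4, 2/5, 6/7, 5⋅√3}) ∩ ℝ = {-4, 1/3, 2/5, 6/7, 5⋅√3, 6⋅π}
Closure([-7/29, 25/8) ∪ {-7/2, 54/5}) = {-7/2, 54/5} ∪ [-7/29, 25/8]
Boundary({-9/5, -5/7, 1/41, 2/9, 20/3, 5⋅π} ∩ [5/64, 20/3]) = {2/9, 20/3}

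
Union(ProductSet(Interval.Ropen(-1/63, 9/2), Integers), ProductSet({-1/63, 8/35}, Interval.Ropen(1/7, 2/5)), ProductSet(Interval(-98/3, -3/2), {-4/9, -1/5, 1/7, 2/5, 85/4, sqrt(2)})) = Union(ProductSet({-1/63, 8/35}, Interval.Ropen(1/7, 2/5)), ProductSet(Interval(-98/3, -3/2), {-4/9, -1/5, 1/7, 2/5, 85/4, sqrt(2)}), ProductSet(Interval.Ropen(-1/63, 9/2), Integers))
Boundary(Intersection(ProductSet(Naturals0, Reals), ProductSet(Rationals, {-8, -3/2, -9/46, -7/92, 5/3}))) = ProductSet(Naturals0, {-8, -3/2, -9/46, -7/92, 5/3})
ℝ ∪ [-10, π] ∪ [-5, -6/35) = (-∞, ∞)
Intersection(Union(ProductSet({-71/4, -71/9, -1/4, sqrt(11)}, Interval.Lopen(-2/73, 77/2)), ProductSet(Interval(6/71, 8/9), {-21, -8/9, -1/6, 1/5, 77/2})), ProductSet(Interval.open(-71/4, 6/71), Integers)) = ProductSet({-71/9, -1/4}, Range(0, 39, 1))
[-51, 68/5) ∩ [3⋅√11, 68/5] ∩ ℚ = ℚ ∩ [3⋅√11, 68/5)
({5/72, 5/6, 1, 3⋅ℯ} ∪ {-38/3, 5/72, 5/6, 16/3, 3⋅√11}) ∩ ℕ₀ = {1}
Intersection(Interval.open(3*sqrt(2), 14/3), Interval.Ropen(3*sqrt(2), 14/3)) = Interval.open(3*sqrt(2), 14/3)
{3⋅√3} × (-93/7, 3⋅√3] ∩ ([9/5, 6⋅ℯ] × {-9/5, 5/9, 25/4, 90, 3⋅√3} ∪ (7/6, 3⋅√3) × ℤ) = {3⋅√3} × {-9/5, 5/9, 3⋅√3}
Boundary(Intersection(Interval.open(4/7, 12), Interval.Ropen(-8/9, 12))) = {4/7, 12}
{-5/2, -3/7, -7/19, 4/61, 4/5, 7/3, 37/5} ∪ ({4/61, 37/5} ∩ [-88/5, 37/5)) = {-5/2, -3/7, -7/19, 4/61, 4/5, 7/3, 37/5}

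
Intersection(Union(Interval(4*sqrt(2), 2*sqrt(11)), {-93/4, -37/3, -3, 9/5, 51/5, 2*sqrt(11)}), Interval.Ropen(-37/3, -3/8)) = {-37/3, -3}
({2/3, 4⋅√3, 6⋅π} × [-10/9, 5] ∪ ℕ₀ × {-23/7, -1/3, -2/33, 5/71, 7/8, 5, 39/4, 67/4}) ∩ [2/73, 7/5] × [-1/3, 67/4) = ({2/3} × [-1/3, 5]) ∪ ({1} × {-1/3, -2/33, 5/71, 7/8, 5, 39/4})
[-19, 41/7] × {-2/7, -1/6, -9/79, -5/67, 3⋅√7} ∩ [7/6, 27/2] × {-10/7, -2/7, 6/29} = [7/6, 41/7] × {-2/7}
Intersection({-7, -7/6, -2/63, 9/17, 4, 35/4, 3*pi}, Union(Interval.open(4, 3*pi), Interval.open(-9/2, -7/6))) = {35/4}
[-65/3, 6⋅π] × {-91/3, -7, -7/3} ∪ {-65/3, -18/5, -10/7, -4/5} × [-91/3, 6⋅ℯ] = ([-65/3, 6⋅π] × {-91/3, -7, -7/3}) ∪ ({-65/3, -18/5, -10/7, -4/5} × [-91/3, 6⋅ℯ])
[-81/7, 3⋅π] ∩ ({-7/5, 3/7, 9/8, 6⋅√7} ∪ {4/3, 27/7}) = {-7/5, 3/7, 9/8, 4/3, 27/7}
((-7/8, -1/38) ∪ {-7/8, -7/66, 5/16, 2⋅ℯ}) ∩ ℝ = [-7/8, -1/38) ∪ {5/16, 2⋅ℯ}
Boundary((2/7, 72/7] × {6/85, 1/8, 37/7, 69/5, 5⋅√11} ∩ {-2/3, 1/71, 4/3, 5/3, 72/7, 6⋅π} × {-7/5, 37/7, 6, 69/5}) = {4/3, 5/3, 72/7} × {37/7, 69/5}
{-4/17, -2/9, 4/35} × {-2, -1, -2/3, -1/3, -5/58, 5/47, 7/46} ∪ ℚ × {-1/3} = (ℚ × {-1/3}) ∪ ({-4/17, -2/9, 4/35} × {-2, -1, -2/3, -1/3, -5/58, 5/47, 7/46})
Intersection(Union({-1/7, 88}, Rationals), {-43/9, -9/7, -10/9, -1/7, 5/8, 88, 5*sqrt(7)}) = {-43/9, -9/7, -10/9, -1/7, 5/8, 88}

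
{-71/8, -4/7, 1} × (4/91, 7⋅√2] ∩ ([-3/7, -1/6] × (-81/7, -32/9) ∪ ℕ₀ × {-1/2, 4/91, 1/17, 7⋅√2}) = {1} × {1/17, 7⋅√2}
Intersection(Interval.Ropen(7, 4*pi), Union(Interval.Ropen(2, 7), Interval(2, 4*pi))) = Interval.Ropen(7, 4*pi)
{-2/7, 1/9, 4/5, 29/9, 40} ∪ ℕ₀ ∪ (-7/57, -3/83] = {-2/7, 1/9, 4/5, 29/9} ∪ (-7/57, -3/83] ∪ ℕ₀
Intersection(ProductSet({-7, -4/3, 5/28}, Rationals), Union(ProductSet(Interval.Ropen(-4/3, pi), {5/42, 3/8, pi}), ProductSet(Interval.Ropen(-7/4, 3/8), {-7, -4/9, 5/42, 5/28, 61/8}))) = ProductSet({-4/3, 5/28}, {-7, -4/9, 5/42, 5/28, 3/8, 61/8})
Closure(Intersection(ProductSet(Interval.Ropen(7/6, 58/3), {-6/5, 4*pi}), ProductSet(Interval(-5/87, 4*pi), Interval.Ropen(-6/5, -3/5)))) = ProductSet(Interval(7/6, 4*pi), {-6/5})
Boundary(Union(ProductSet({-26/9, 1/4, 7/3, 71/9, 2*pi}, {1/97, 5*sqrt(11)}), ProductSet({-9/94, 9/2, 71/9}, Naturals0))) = Union(ProductSet({-9/94, 9/2, 71/9}, Naturals0), ProductSet({-26/9, 1/4, 7/3, 71/9, 2*pi}, {1/97, 5*sqrt(11)}))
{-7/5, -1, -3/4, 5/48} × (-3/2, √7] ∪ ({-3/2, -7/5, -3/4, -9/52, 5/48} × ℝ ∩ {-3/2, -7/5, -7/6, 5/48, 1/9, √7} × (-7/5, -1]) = ({-3/2, -7/5, 5/48} × (-7/5, -1]) ∪ ({-7/5, -1, -3/4, 5/48} × (-3/2, √7])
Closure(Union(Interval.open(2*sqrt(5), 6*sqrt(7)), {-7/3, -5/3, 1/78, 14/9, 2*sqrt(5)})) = Union({-7/3, -5/3, 1/78, 14/9}, Interval(2*sqrt(5), 6*sqrt(7)))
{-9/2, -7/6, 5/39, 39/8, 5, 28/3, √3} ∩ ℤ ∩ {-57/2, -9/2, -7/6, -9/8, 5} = {5}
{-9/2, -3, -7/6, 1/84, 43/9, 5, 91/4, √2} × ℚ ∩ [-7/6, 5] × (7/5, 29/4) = {-7/6, 1/84, 43/9, 5, √2} × (ℚ ∩ (7/5, 29/4))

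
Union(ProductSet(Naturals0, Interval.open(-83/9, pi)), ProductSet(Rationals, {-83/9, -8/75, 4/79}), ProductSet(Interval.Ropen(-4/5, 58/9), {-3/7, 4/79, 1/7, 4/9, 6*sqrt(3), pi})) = Union(ProductSet(Interval.Ropen(-4/5, 58/9), {-3/7, 4/79, 1/7, 4/9, 6*sqrt(3), pi}), ProductSet(Naturals0, Interval.open(-83/9, pi)), ProductSet(Rationals, {-83/9, -8/75, 4/79}))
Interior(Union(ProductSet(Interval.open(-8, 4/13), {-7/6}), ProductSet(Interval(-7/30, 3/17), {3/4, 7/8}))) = EmptySet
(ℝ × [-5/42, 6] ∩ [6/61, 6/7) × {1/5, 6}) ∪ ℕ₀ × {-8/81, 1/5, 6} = (ℕ₀ × {-8/81, 1/5, 6}) ∪ ([6/61, 6/7) × {1/5, 6})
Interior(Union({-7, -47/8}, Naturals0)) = EmptySet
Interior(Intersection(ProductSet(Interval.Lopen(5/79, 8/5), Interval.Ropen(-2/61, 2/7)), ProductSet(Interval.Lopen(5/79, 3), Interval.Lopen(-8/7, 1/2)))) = ProductSet(Interval.open(5/79, 8/5), Interval.open(-2/61, 2/7))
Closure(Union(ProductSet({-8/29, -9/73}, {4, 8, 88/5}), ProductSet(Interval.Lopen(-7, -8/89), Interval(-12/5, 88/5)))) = ProductSet(Interval(-7, -8/89), Interval(-12/5, 88/5))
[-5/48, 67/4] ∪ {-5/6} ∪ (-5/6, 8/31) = [-5/6, 67/4]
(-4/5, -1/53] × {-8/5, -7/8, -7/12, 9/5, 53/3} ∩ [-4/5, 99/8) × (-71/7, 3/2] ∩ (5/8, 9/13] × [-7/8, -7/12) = ∅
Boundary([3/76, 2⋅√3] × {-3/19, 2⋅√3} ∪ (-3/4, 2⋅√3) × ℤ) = ([-3/4, 2⋅√3] × ℤ) ∪ ([3/76, 2⋅√3] × {-3/19, 2⋅√3})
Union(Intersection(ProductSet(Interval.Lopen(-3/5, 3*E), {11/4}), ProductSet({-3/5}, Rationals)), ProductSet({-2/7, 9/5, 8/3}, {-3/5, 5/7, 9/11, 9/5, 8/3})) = ProductSet({-2/7, 9/5, 8/3}, {-3/5, 5/7, 9/11, 9/5, 8/3})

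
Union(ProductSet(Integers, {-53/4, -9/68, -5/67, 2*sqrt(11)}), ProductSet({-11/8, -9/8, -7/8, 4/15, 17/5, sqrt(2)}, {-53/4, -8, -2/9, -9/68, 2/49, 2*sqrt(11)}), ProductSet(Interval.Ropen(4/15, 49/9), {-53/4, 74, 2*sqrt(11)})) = Union(ProductSet({-11/8, -9/8, -7/8, 4/15, 17/5, sqrt(2)}, {-53/4, -8, -2/9, -9/68, 2/49, 2*sqrt(11)}), ProductSet(Integers, {-53/4, -9/68, -5/67, 2*sqrt(11)}), ProductSet(Interval.Ropen(4/15, 49/9), {-53/4, 74, 2*sqrt(11)}))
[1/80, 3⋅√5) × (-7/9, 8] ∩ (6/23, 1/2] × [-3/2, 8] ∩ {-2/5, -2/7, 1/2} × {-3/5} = {1/2} × {-3/5}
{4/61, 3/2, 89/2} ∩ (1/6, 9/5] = {3/2}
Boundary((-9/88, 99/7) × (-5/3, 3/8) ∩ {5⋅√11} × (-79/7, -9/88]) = ∅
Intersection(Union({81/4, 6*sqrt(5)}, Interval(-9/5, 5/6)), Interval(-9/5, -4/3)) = Interval(-9/5, -4/3)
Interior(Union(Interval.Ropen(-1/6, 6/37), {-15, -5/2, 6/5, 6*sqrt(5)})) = Interval.open(-1/6, 6/37)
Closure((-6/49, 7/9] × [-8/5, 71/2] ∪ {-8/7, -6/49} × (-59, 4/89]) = ({-8/7, -6/49} × [-59, 4/89]) ∪ ([-6/49, 7/9] × [-8/5, 71/2])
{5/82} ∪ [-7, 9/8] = [-7, 9/8]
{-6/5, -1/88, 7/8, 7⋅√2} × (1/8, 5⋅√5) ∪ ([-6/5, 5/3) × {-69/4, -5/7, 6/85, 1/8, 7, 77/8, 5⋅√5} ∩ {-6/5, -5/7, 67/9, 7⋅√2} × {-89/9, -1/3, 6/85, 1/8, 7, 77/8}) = ({-6/5, -5/7} × {6/85, 1/8, 7, 77/8}) ∪ ({-6/5, -1/88, 7/8, 7⋅√2} × (1/8, 5⋅√5))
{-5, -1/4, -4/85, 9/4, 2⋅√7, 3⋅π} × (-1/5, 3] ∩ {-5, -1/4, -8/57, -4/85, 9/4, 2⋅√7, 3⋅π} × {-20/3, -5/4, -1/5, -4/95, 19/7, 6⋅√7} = {-5, -1/4, -4/85, 9/4, 2⋅√7, 3⋅π} × {-4/95, 19/7}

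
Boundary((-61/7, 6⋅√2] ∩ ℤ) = {-8, -7, …, 8}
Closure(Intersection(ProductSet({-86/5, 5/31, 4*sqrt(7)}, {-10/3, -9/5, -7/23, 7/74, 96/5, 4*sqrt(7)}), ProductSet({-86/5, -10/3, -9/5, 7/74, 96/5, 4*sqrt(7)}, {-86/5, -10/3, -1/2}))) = ProductSet({-86/5, 4*sqrt(7)}, {-10/3})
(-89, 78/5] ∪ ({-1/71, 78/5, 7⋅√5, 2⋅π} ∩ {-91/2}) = (-89, 78/5]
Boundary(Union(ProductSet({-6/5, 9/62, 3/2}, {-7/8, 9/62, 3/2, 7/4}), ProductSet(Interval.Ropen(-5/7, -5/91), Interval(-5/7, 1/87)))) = Union(ProductSet({-5/7, -5/91}, Interval(-5/7, 1/87)), ProductSet({-6/5, 9/62, 3/2}, {-7/8, 9/62, 3/2, 7/4}), ProductSet(Interval(-5/7, -5/91), {-5/7, 1/87}))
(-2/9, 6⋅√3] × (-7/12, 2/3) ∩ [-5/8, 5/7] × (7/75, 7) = (-2/9, 5/7] × (7/75, 2/3)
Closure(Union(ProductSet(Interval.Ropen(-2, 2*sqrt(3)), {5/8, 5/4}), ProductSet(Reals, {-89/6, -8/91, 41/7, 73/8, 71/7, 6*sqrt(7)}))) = Union(ProductSet(Interval(-2, 2*sqrt(3)), {5/8, 5/4}), ProductSet(Reals, {-89/6, -8/91, 41/7, 73/8, 71/7, 6*sqrt(7)}))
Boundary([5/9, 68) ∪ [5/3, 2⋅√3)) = {5/9, 68}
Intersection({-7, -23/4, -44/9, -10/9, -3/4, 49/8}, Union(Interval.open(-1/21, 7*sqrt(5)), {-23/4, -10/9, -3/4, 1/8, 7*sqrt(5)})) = {-23/4, -10/9, -3/4, 49/8}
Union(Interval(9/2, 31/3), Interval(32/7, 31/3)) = Interval(9/2, 31/3)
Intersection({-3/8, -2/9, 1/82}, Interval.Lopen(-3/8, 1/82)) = {-2/9, 1/82}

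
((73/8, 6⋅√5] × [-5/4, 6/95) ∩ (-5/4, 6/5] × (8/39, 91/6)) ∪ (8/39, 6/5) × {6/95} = (8/39, 6/5) × {6/95}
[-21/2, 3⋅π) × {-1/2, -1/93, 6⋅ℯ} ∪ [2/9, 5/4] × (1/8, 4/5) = ([2/9, 5/4] × (1/8, 4/5)) ∪ ([-21/2, 3⋅π) × {-1/2, -1/93, 6⋅ℯ})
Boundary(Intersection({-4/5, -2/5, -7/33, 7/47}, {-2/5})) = {-2/5}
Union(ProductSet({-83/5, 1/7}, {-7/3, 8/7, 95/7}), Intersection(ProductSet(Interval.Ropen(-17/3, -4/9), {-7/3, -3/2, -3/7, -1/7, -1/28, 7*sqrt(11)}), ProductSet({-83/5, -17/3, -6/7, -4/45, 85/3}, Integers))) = ProductSet({-83/5, 1/7}, {-7/3, 8/7, 95/7})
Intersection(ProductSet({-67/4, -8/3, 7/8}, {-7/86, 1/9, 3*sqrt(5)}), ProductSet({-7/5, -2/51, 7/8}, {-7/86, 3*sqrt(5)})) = ProductSet({7/8}, {-7/86, 3*sqrt(5)})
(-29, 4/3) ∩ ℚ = ℚ ∩ (-29, 4/3)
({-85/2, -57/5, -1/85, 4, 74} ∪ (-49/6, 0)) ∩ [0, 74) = {4}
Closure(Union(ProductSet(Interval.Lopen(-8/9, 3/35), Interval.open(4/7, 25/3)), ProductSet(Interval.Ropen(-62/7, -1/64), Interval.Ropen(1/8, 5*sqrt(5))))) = Union(ProductSet({-62/7}, Interval(1/8, 5*sqrt(5))), ProductSet({3/35}, Interval(4/7, 25/3)), ProductSet({-62/7, -1/64}, Union(Interval(1/8, 4/7), Interval(25/3, 5*sqrt(5)))), ProductSet(Interval(-62/7, -1/64), {1/8, 5*sqrt(5)}), ProductSet(Interval.Ropen(-62/7, -1/64), Interval.Ropen(1/8, 5*sqrt(5))), ProductSet(Interval.Lopen(-8/9, 3/35), Interval.open(4/7, 25/3)), ProductSet(Interval(-1/64, 3/35), {4/7, 25/3}))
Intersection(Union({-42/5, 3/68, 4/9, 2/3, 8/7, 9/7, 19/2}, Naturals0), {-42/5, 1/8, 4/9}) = {-42/5, 4/9}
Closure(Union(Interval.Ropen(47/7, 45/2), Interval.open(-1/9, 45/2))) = Interval(-1/9, 45/2)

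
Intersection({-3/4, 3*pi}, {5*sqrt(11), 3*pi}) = {3*pi}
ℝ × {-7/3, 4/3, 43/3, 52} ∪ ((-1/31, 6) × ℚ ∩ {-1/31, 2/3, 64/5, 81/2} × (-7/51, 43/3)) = (ℝ × {-7/3, 4/3, 43/3, 52}) ∪ ({2/3} × (ℚ ∩ (-7/51, 43/3)))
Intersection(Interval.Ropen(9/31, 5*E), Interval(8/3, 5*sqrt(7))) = Interval(8/3, 5*sqrt(7))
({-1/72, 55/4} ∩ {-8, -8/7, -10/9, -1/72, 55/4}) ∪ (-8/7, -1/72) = (-8/7, -1/72] ∪ {55/4}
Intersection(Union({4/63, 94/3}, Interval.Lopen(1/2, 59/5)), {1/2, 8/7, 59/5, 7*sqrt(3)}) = {8/7, 59/5}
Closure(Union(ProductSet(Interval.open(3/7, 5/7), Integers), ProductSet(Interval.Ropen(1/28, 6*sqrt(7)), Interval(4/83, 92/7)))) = Union(ProductSet(Interval(1/28, 6*sqrt(7)), Interval(4/83, 92/7)), ProductSet(Interval(3/7, 5/7), Complement(Integers, Interval.open(4/83, 92/7))), ProductSet(Interval.open(3/7, 5/7), Integers))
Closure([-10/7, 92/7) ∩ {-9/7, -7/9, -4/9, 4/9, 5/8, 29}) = {-9/7, -7/9, -4/9, 4/9, 5/8}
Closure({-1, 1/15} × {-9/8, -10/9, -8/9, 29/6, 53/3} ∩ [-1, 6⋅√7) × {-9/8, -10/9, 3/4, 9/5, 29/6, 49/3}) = {-1, 1/15} × {-9/8, -10/9, 29/6}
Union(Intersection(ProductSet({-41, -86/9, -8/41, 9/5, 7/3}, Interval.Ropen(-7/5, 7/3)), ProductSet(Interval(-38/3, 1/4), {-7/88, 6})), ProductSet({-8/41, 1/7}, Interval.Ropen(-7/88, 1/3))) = Union(ProductSet({-86/9, -8/41}, {-7/88}), ProductSet({-8/41, 1/7}, Interval.Ropen(-7/88, 1/3)))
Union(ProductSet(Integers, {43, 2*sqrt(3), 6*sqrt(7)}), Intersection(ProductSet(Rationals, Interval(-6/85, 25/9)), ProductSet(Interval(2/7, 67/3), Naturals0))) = Union(ProductSet(Integers, {43, 2*sqrt(3), 6*sqrt(7)}), ProductSet(Intersection(Interval(2/7, 67/3), Rationals), Range(0, 3, 1)))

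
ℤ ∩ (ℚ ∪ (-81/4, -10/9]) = ℤ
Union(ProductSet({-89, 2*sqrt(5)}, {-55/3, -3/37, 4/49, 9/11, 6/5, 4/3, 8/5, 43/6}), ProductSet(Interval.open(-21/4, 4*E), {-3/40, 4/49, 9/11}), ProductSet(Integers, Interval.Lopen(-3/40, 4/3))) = Union(ProductSet({-89, 2*sqrt(5)}, {-55/3, -3/37, 4/49, 9/11, 6/5, 4/3, 8/5, 43/6}), ProductSet(Integers, Interval.Lopen(-3/40, 4/3)), ProductSet(Interval.open(-21/4, 4*E), {-3/40, 4/49, 9/11}))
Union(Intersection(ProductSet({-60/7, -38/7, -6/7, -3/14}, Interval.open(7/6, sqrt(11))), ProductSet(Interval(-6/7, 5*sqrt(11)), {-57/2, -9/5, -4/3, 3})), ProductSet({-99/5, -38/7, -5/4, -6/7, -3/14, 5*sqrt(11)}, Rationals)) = ProductSet({-99/5, -38/7, -5/4, -6/7, -3/14, 5*sqrt(11)}, Rationals)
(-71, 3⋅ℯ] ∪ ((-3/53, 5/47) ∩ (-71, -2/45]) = (-71, 3⋅ℯ]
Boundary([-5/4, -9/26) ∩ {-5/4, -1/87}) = {-5/4}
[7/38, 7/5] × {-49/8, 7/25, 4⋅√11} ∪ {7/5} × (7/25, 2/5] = ({7/5} × (7/25, 2/5]) ∪ ([7/38, 7/5] × {-49/8, 7/25, 4⋅√11})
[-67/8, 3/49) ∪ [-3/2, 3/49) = [-67/8, 3/49)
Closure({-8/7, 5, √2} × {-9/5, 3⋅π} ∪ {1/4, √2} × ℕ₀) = ({1/4, √2} × ℕ₀) ∪ ({-8/7, 5, √2} × {-9/5, 3⋅π})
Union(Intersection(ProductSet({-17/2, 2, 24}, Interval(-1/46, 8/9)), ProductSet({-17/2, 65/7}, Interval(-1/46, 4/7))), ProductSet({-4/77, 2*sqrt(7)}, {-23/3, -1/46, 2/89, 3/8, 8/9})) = Union(ProductSet({-17/2}, Interval(-1/46, 4/7)), ProductSet({-4/77, 2*sqrt(7)}, {-23/3, -1/46, 2/89, 3/8, 8/9}))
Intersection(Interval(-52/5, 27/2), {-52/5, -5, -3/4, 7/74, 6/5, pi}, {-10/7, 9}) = EmptySet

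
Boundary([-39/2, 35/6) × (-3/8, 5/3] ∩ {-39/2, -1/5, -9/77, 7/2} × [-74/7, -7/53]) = {-39/2, -1/5, -9/77, 7/2} × [-3/8, -7/53]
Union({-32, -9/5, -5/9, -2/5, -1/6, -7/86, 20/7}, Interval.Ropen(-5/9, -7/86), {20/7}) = Union({-32, -9/5, 20/7}, Interval(-5/9, -7/86))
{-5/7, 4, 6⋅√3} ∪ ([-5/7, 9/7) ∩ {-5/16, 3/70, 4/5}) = {-5/7, -5/16, 3/70, 4/5, 4, 6⋅√3}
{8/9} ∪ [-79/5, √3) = [-79/5, √3)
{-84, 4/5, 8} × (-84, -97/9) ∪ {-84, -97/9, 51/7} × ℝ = ({-84, -97/9, 51/7} × ℝ) ∪ ({-84, 4/5, 8} × (-84, -97/9))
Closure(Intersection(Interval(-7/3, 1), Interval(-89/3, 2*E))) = Interval(-7/3, 1)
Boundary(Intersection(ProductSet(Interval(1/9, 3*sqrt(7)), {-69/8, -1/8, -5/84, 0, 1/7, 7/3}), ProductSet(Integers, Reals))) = ProductSet(Range(1, 8, 1), {-69/8, -1/8, -5/84, 0, 1/7, 7/3})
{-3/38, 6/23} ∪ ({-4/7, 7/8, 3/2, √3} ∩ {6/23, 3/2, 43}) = {-3/38, 6/23, 3/2}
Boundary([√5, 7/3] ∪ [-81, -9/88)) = {-81, -9/88, 7/3, √5}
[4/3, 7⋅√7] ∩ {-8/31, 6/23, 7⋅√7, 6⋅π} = {7⋅√7}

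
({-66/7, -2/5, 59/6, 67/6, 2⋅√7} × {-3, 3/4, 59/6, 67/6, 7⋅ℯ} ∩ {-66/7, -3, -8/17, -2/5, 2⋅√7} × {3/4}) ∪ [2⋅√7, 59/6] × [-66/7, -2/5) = ({-66/7, -2/5, 2⋅√7} × {3/4}) ∪ ([2⋅√7, 59/6] × [-66/7, -2/5))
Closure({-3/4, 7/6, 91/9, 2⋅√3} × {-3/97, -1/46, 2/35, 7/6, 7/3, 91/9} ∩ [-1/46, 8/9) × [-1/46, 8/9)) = ∅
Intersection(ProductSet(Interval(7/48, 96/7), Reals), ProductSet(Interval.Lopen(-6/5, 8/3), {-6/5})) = ProductSet(Interval(7/48, 8/3), {-6/5})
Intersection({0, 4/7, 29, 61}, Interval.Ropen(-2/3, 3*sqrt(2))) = {0, 4/7}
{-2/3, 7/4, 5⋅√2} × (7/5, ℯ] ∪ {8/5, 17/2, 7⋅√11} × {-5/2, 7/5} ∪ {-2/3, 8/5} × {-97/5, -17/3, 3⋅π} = ({-2/3, 8/5} × {-97/5, -17/3, 3⋅π}) ∪ ({8/5, 17/2, 7⋅√11} × {-5/2, 7/5}) ∪ ({-2/3, 7/4, 5⋅√2} × (7/5, ℯ])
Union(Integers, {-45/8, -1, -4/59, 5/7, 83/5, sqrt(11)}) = Union({-45/8, -4/59, 5/7, 83/5, sqrt(11)}, Integers)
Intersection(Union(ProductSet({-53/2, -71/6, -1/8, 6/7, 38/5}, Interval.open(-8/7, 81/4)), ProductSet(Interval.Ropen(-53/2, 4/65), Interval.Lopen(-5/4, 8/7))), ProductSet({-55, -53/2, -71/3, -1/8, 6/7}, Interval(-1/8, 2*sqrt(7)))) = Union(ProductSet({-53/2, -71/3, -1/8}, Interval(-1/8, 8/7)), ProductSet({-53/2, -1/8, 6/7}, Interval(-1/8, 2*sqrt(7))))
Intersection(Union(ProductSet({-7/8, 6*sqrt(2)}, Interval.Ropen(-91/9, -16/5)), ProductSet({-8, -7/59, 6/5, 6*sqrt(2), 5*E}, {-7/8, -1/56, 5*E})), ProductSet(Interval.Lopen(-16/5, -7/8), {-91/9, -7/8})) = ProductSet({-7/8}, {-91/9})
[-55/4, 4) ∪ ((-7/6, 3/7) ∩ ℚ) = [-55/4, 4) ∪ (ℚ ∩ (-7/6, 3/7))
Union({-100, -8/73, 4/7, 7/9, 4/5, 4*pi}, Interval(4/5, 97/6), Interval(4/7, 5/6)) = Union({-100, -8/73}, Interval(4/7, 97/6))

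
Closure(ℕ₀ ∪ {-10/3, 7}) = {-10/3} ∪ ℕ₀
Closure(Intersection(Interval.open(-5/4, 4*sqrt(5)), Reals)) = Interval(-5/4, 4*sqrt(5))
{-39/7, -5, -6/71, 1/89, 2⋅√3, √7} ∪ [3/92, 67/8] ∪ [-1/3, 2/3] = {-39/7, -5} ∪ [-1/3, 67/8]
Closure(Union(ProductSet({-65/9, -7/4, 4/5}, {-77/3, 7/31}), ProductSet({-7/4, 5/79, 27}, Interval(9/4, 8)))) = Union(ProductSet({-65/9, -7/4, 4/5}, {-77/3, 7/31}), ProductSet({-7/4, 5/79, 27}, Interval(9/4, 8)))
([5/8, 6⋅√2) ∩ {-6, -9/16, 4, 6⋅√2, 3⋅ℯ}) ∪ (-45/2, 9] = (-45/2, 9]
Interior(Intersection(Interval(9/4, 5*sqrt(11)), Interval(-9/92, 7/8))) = EmptySet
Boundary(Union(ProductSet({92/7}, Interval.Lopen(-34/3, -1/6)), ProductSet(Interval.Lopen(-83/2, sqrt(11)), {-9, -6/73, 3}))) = Union(ProductSet({92/7}, Interval(-34/3, -1/6)), ProductSet(Interval(-83/2, sqrt(11)), {-9, -6/73, 3}))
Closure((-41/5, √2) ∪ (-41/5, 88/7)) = [-41/5, 88/7]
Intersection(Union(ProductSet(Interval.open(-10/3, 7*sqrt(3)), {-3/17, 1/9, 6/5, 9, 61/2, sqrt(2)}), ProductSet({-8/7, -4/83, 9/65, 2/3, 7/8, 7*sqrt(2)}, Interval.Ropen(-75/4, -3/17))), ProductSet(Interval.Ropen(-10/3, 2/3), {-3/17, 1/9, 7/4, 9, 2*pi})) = ProductSet(Interval.open(-10/3, 2/3), {-3/17, 1/9, 9})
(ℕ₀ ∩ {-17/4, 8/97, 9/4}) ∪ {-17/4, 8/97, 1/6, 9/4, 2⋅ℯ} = {-17/4, 8/97, 1/6, 9/4, 2⋅ℯ}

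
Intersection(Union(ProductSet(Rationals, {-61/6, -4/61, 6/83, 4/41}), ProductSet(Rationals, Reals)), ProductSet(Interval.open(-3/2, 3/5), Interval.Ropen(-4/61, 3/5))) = ProductSet(Intersection(Interval.open(-3/2, 3/5), Rationals), Interval.Ropen(-4/61, 3/5))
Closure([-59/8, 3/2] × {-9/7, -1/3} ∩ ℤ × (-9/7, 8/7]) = {-7, -6, …, 1} × {-1/3}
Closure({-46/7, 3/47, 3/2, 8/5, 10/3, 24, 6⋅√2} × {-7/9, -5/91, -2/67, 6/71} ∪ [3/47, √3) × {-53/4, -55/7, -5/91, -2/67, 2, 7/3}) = ([3/47, √3] × {-53/4, -55/7, -5/91, -2/67, 2, 7/3}) ∪ ({-46/7, 3/47, 3/2, 8/5, 10/3, 24, 6⋅√2} × {-7/9, -5/91, -2/67, 6/71})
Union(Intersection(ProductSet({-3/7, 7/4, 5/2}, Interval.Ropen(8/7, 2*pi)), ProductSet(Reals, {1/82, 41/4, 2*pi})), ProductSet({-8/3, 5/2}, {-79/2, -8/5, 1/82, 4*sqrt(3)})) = ProductSet({-8/3, 5/2}, {-79/2, -8/5, 1/82, 4*sqrt(3)})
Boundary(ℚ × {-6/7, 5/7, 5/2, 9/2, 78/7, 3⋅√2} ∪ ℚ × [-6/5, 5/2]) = ℝ × ([-6/5, 5/2] ∪ {9/2, 78/7, 3⋅√2})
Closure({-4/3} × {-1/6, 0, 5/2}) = {-4/3} × {-1/6, 0, 5/2}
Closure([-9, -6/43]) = [-9, -6/43]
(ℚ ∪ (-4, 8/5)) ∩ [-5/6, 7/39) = [-5/6, 7/39) ∪ (ℚ ∩ [-5/6, 7/39))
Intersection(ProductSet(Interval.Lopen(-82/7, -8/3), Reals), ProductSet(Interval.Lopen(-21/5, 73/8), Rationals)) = ProductSet(Interval.Lopen(-21/5, -8/3), Rationals)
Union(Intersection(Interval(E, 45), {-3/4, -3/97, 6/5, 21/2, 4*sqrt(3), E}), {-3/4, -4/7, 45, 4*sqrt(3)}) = {-3/4, -4/7, 21/2, 45, 4*sqrt(3), E}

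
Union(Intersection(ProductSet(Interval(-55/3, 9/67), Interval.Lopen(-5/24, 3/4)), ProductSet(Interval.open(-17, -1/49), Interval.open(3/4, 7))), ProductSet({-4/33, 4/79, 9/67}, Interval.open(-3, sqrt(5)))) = ProductSet({-4/33, 4/79, 9/67}, Interval.open(-3, sqrt(5)))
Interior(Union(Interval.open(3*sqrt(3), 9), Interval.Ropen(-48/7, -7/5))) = Union(Interval.open(-48/7, -7/5), Interval.open(3*sqrt(3), 9))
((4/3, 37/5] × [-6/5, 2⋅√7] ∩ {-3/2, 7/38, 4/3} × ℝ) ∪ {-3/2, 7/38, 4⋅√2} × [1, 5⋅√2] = {-3/2, 7/38, 4⋅√2} × [1, 5⋅√2]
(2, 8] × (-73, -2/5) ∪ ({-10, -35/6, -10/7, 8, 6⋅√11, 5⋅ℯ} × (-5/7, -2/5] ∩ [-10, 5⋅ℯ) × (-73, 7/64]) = ({-10, -35/6, -10/7, 8} × (-5/7, -2/5]) ∪ ((2, 8] × (-73, -2/5))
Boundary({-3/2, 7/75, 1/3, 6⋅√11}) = {-3/2, 7/75, 1/3, 6⋅√11}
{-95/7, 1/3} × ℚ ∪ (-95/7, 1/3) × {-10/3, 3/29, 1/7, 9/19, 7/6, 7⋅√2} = ({-95/7, 1/3} × ℚ) ∪ ((-95/7, 1/3) × {-10/3, 3/29, 1/7, 9/19, 7/6, 7⋅√2})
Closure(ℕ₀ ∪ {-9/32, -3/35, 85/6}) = {-9/32, -3/35, 85/6} ∪ ℕ₀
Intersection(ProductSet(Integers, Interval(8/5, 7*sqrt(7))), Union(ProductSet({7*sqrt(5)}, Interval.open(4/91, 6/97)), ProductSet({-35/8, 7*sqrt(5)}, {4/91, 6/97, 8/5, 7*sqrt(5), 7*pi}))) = EmptySet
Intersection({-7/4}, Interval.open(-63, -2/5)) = {-7/4}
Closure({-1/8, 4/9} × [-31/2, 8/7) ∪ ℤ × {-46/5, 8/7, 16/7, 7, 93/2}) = (ℤ × {-46/5, 8/7, 16/7, 7, 93/2}) ∪ ({-1/8, 4/9} × [-31/2, 8/7])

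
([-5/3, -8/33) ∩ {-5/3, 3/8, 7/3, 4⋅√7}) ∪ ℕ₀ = {-5/3} ∪ ℕ₀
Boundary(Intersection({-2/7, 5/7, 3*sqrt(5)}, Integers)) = EmptySet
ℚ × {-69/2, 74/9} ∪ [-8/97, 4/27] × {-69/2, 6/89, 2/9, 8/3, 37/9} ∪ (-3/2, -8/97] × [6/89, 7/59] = (ℚ × {-69/2, 74/9}) ∪ ((-3/2, -8/97] × [6/89, 7/59]) ∪ ([-8/97, 4/27] × {-69/2, 6/89, 2/9, 8/3, 37/9})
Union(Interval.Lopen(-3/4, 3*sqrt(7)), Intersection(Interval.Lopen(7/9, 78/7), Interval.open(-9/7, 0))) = Interval.Lopen(-3/4, 3*sqrt(7))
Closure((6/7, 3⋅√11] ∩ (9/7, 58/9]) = [9/7, 58/9]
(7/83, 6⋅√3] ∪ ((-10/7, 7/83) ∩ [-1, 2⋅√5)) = [-1, 7/83) ∪ (7/83, 6⋅√3]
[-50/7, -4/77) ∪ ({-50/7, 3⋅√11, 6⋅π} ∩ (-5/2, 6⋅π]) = [-50/7, -4/77) ∪ {3⋅√11, 6⋅π}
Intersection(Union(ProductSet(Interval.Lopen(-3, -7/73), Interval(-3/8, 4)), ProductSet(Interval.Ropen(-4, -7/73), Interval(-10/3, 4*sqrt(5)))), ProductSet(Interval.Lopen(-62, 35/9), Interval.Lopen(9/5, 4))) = ProductSet(Interval(-4, -7/73), Interval.Lopen(9/5, 4))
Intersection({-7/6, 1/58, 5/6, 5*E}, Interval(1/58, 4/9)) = {1/58}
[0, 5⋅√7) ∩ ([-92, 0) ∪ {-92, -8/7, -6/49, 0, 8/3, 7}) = {0, 8/3, 7}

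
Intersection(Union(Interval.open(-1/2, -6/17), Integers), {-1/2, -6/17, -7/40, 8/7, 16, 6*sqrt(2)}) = {16}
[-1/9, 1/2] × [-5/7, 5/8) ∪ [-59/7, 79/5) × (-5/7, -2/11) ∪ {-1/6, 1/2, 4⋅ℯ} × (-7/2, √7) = ([-59/7, 79/5) × (-5/7, -2/11)) ∪ ([-1/9, 1/2] × [-5/7, 5/8)) ∪ ({-1/6, 1/2, 4⋅ℯ} × (-7/2, √7))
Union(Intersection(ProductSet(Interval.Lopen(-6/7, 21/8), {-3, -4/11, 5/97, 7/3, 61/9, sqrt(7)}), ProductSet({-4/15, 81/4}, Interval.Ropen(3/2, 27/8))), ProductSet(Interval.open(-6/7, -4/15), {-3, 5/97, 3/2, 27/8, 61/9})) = Union(ProductSet({-4/15}, {7/3, sqrt(7)}), ProductSet(Interval.open(-6/7, -4/15), {-3, 5/97, 3/2, 27/8, 61/9}))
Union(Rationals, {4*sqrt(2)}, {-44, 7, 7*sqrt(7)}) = Union({4*sqrt(2), 7*sqrt(7)}, Rationals)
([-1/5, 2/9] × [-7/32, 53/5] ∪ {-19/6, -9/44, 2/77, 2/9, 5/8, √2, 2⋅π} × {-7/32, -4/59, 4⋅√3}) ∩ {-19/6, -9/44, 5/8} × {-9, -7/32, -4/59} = {-19/6, -9/44, 5/8} × {-7/32, -4/59}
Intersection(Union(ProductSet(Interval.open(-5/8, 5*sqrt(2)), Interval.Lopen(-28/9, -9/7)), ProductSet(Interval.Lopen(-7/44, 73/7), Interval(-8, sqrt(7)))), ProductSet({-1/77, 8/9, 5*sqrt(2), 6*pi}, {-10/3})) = ProductSet({-1/77, 8/9, 5*sqrt(2)}, {-10/3})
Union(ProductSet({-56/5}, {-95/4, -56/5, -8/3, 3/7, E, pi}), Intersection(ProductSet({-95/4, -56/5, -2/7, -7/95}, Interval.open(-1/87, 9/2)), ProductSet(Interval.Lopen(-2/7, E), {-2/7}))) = ProductSet({-56/5}, {-95/4, -56/5, -8/3, 3/7, E, pi})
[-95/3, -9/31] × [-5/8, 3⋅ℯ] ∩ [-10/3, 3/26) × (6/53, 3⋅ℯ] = [-10/3, -9/31] × (6/53, 3⋅ℯ]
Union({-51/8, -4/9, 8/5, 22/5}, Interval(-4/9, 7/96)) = Union({-51/8, 8/5, 22/5}, Interval(-4/9, 7/96))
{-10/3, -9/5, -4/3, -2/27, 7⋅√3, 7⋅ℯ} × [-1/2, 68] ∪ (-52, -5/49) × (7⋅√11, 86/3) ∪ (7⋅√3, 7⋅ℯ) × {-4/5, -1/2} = ((-52, -5/49) × (7⋅√11, 86/3)) ∪ ((7⋅√3, 7⋅ℯ) × {-4/5, -1/2}) ∪ ({-10/3, -9/5, -4/3, -2/27, 7⋅√3, 7⋅ℯ} × [-1/2, 68])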